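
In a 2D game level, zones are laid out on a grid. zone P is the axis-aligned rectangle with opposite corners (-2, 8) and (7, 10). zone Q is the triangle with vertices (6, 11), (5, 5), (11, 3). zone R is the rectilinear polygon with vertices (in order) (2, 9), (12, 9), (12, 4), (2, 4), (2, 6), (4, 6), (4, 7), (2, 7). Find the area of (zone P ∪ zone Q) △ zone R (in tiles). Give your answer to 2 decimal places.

|zone P ∪ zone Q| = 34.4458.
|(zone P ∪ zone Q) ∩ zone R| = 19.8125.
|(zone P ∪ zone Q) △ zone R| = 34.4458 + 48 − 39.625 = 42.82.

42.82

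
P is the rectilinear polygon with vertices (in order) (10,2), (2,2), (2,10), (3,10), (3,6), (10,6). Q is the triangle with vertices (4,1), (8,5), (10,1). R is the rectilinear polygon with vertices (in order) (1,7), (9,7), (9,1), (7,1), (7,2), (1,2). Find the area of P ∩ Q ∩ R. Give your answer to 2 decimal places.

6.50

The intersection is the polygon with vertices (8,5), (9,3), (9,2), (7,2), (5,2).
By the shoelace formula its area is 6.50.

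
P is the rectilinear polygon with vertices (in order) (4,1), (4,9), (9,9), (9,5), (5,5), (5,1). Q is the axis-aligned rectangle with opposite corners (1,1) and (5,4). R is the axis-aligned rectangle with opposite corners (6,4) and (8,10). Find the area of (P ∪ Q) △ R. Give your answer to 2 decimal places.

29.00

|P ∪ Q| = 33.
|(P ∪ Q) ∩ R| = 8.
|(P ∪ Q) △ R| = 33 + 12 − 16 = 29.00.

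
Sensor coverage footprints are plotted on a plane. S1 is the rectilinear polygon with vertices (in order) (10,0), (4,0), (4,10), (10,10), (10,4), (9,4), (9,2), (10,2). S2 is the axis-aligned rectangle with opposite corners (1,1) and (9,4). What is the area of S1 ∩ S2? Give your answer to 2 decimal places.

The intersection is the polygon with vertices (4,4), (9,4), (9,2), (9,1), (4,1).
By the shoelace formula its area is 15.00.

15.00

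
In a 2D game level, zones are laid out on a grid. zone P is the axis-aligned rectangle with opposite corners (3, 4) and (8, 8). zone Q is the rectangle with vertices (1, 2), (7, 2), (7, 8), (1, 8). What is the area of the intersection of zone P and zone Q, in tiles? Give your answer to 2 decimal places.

|zone P∩zone Q|: x∈[3,7], y∈[4,8] → 4·4 = 16.

16.00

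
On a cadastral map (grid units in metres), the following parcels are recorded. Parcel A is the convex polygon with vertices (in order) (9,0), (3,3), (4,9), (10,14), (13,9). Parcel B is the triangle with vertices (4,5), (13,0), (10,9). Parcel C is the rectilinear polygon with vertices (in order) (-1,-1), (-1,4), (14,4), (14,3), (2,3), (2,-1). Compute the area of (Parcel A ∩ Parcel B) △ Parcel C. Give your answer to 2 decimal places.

45.57

|Parcel A ∩ Parcel B| = 26.2786.
|(Parcel A ∩ Parcel B) ∩ Parcel C| = 3.8556.
|(Parcel A ∩ Parcel B) △ Parcel C| = 26.2786 + 27 − 7.7111 = 45.57.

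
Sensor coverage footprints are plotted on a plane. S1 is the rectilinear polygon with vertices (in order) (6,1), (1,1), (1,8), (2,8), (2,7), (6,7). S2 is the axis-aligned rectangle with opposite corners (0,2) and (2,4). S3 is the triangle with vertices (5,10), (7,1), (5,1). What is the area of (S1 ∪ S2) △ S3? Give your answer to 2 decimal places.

30.50

|S1 ∪ S2| = 33.
|(S1 ∪ S2) ∩ S3| = 5.75.
|(S1 ∪ S2) △ S3| = 33 + 9 − 11.5 = 30.50.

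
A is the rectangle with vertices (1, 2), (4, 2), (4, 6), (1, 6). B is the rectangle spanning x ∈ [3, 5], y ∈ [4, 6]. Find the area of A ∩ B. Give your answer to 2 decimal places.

|A∩B|: x∈[3,4], y∈[4,6] → 1·2 = 2.

2.00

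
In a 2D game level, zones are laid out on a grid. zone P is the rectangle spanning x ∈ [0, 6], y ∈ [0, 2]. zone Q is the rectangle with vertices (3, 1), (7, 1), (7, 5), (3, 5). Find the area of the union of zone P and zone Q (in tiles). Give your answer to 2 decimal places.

25.00

By inclusion–exclusion:
Individual areas: |zone P| = 12, |zone Q| = 16.
|zone P∩zone Q|: x∈[3,6], y∈[1,2] → 3·1 = 3.
|zone P ∪ zone Q| = 28 − 3 = 25.00.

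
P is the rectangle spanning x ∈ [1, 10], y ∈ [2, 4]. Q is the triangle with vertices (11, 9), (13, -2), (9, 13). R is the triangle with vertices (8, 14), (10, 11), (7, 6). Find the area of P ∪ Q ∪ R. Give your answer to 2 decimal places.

By inclusion–exclusion:
Individual areas: |P| = 18, |Q| = 7, |R| = 9.5.
|P∩Q| = 0.
|P∩R| = 0.
|Q∩R| = 0.3979.
|P∩Q∩R| = 0.
|P ∪ Q ∪ R| = 34.5 − 0.3979 + 0 = 34.10.

34.10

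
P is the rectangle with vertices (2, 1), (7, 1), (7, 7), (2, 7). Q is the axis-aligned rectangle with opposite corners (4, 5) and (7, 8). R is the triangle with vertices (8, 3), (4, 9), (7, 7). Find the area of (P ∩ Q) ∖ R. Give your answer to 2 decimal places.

|P ∩ Q| = 6.
|(P ∩ Q) ∩ R| = 2.
|(P ∩ Q) ∖ R| = 6 − 2 = 4.00.

4.00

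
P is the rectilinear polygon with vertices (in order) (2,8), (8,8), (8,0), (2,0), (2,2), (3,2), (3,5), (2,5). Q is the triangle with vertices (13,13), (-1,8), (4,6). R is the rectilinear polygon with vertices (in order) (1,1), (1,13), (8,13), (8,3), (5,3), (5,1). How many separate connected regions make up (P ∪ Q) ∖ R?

(P ∪ Q) ∖ R splits into 3 disjoint pieces (area 12, area 1.5143, area 5.2579).

3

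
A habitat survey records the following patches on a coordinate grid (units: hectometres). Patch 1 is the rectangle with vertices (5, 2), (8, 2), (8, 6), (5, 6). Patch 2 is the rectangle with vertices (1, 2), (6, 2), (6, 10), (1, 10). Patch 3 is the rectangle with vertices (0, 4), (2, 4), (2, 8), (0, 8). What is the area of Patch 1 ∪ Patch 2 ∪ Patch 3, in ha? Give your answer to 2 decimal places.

By inclusion–exclusion:
Individual areas: |Patch 1| = 12, |Patch 2| = 40, |Patch 3| = 8.
|Patch 1∩Patch 2|: x∈[5,6], y∈[2,6] → 1·4 = 4.
|Patch 1∩Patch 3| = 0 (no overlap).
|Patch 2∩Patch 3|: x∈[1,2], y∈[4,8] → 1·4 = 4.
|Patch 1∩Patch 2∩Patch 3| = 0.
|Patch 1 ∪ Patch 2 ∪ Patch 3| = 60 − 8 + 0 = 52.00.

52.00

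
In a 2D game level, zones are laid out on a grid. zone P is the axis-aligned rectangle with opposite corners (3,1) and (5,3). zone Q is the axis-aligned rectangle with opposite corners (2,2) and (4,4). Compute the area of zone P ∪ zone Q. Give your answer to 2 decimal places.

By inclusion–exclusion:
Individual areas: |zone P| = 4, |zone Q| = 4.
|zone P∩zone Q|: x∈[3,4], y∈[2,3] → 1·1 = 1.
|zone P ∪ zone Q| = 8 − 1 = 7.00.

7.00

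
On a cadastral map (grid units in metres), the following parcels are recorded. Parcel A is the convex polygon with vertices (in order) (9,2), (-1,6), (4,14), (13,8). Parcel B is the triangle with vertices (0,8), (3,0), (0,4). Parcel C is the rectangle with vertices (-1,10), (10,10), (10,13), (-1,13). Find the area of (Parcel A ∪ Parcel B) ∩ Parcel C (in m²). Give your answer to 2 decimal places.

The region (Parcel A ∪ Parcel B) ∩ Parcel C is the polygon with vertices (3.375,13), (5.5,13), (10,10), (1.5,10).
By the shoelace formula its area is 15.94.

15.94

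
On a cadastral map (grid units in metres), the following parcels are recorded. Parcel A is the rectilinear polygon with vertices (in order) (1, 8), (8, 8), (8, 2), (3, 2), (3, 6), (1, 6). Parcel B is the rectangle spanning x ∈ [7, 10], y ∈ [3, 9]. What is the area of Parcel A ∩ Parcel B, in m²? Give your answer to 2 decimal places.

The intersection is the polygon with vertices (8,8), (8,3), (7,3), (7,8).
By the shoelace formula its area is 5.00.

5.00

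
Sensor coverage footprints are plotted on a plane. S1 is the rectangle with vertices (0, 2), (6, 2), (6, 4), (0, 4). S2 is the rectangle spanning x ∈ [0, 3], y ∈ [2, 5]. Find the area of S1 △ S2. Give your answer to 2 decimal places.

9.00

|S1∩S2|: x∈[0,3], y∈[2,4] → 3·2 = 6.
|S1 △ S2| = |S1| + |S2| − 2·|S1∩S2| = 12 + 9 − 12 = 9.00.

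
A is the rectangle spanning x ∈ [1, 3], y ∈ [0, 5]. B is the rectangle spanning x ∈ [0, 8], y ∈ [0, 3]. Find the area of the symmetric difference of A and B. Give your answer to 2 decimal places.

22.00

|A∩B|: x∈[1,3], y∈[0,3] → 2·3 = 6.
|A △ B| = |A| + |B| − 2·|A∩B| = 10 + 24 − 12 = 22.00.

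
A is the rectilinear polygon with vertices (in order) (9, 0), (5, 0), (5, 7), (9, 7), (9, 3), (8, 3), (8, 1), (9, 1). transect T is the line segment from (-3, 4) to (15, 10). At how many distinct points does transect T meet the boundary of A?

The segment meets the boundary at (6,7), (5,6.667).

2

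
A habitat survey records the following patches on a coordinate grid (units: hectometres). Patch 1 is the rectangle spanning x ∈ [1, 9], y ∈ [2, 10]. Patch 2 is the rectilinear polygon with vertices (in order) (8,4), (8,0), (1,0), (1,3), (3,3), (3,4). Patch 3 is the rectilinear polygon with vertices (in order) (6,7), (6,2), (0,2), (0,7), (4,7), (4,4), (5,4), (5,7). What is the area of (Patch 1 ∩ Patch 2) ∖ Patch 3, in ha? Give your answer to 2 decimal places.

4.00

|Patch 1 ∩ Patch 2| = 12.
|(Patch 1 ∩ Patch 2) ∩ Patch 3| = 8.
|(Patch 1 ∩ Patch 2) ∖ Patch 3| = 12 − 8 = 4.00.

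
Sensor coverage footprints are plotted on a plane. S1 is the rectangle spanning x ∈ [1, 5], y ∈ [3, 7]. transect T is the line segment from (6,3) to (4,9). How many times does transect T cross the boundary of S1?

2

The segment meets the boundary at (4.667,7), (5,6).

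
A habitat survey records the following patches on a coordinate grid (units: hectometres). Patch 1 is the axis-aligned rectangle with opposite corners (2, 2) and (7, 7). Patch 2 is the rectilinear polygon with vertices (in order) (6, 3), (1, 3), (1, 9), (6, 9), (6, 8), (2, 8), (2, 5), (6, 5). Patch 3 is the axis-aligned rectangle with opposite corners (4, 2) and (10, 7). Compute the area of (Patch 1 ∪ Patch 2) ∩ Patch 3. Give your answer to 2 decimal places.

The region (Patch 1 ∪ Patch 2) ∩ Patch 3 is the polygon with vertices (7,2), (4,2), (4,7), (7,7).
By the shoelace formula its area is 15.00.

15.00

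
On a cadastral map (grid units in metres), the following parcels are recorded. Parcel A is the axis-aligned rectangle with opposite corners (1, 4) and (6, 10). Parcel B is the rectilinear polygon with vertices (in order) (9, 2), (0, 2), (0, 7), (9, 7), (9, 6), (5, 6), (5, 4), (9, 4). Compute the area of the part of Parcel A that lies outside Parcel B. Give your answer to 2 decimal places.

|Parcel A| = 30, |Parcel A∩Parcel B| = 13.
|Parcel A ∖ Parcel B| = |Parcel A| − |Parcel A∩Parcel B| = 30 − 13 = 17.00.

17.00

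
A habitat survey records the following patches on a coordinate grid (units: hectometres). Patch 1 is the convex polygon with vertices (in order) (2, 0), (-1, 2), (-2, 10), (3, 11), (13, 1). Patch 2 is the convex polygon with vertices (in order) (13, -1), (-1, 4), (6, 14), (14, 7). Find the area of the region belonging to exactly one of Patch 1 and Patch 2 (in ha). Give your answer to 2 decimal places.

|Patch 1| = 98, |Patch 2| = 123, |Patch 1∩Patch 2| = 61.6245.
|Patch 1 △ Patch 2| = |Patch 1| + |Patch 2| − 2·|Patch 1∩Patch 2| = 98 + 123 − 123.2489 = 97.75.

97.75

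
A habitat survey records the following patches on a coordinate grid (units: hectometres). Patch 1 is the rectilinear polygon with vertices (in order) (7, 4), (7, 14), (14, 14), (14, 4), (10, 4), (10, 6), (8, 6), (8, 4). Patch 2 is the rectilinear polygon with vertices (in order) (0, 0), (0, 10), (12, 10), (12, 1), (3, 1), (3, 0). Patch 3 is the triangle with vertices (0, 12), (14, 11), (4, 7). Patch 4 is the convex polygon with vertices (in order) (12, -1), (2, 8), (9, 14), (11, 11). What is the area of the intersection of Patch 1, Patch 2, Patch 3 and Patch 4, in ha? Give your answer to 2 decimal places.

The intersection is the polygon with vertices (7,8.2), (7,10), (11.083,10), (11.097,9.839).
By the shoelace formula its area is 4.02.

4.02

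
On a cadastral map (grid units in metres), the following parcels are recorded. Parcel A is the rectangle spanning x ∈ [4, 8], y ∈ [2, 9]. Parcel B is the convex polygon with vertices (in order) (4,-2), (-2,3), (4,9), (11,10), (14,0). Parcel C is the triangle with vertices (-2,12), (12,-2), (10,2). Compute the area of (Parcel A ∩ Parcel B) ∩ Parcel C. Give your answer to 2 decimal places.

The region (Parcel A ∩ Parcel B) ∩ Parcel C is the polygon with vertices (8,2), (4,6), (4,7), (8,3.667).
By the shoelace formula its area is 5.33.

5.33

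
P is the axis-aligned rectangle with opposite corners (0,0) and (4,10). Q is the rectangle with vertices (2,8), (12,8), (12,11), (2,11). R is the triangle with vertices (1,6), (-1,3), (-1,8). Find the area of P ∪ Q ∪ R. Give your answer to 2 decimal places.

69.75

By inclusion–exclusion:
Individual areas: |P| = 40, |Q| = 30, |R| = 5.
|P∩Q|: x∈[2,4], y∈[8,10] → 2·2 = 4.
|P∩R| = 1.25.
|Q∩R| = 0.
|P∩Q∩R| = 0.
|P ∪ Q ∪ R| = 75 − 5.25 + 0 = 69.75.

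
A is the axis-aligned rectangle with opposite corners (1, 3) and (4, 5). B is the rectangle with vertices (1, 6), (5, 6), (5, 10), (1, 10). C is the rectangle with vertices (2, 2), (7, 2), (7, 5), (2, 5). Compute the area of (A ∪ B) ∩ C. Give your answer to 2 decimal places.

4.00

The region (A ∪ B) ∩ C is the polygon with vertices (4,3), (2,3), (2,5), (4,5).
By the shoelace formula its area is 4.00.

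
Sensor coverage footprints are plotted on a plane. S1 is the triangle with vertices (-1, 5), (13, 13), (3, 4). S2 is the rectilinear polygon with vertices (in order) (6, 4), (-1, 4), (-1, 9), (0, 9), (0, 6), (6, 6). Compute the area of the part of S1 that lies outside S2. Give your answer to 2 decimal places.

|S1| = 23, |S1∩S2| = 7.3472.
|S1 ∖ S2| = |S1| − |S1∩S2| = 23 − 7.3472 = 15.65.

15.65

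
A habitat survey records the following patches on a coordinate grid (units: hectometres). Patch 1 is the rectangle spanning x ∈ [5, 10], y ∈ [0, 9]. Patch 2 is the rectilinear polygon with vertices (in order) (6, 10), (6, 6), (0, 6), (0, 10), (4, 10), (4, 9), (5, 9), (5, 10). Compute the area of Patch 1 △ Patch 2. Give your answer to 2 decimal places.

|Patch 1| = 45, |Patch 2| = 23, |Patch 1∩Patch 2| = 3.
|Patch 1 △ Patch 2| = |Patch 1| + |Patch 2| − 2·|Patch 1∩Patch 2| = 45 + 23 − 6 = 62.00.

62.00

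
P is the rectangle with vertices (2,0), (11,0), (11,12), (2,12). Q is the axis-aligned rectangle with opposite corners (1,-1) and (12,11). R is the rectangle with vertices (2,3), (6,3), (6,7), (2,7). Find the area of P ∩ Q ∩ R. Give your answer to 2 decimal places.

16.00

The intersection is the polygon with vertices (2,7), (6,7), (6,3), (2,3).
By the shoelace formula its area is 16.00.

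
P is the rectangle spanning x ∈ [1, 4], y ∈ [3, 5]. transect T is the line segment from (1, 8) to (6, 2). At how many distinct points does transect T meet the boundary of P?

2

The segment meets the boundary at (4,4.4), (3.5,5).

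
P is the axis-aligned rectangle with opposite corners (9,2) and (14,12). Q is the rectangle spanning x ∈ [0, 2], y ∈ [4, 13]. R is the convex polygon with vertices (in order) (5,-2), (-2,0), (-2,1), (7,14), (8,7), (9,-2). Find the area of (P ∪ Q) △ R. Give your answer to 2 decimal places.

|P ∪ Q| = 68.
|(P ∪ Q) ∩ R| = 2.6709.
|(P ∪ Q) △ R| = 68 + 95.5 − 5.3419 = 158.16.

158.16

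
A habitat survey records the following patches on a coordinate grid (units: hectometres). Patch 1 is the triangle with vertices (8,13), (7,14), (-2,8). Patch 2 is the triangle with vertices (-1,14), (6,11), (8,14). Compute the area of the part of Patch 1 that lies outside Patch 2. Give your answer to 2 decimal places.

|Patch 1| = 7.5, |Patch 1∩Patch 2| = 3.8137.
|Patch 1 ∖ Patch 2| = |Patch 1| − |Patch 1∩Patch 2| = 7.5 − 3.8137 = 3.69.

3.69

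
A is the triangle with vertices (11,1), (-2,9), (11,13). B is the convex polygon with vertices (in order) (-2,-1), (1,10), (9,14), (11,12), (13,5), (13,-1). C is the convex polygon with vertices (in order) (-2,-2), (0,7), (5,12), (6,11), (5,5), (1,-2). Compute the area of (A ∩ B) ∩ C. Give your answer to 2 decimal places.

The region (A ∩ B) ∩ C is the polygon with vertices (5.647,11.353), (6,11), (5,5), (4.87,4.772), (0.476,7.476), (3.778,10.778).
By the shoelace formula its area is 19.22.

19.22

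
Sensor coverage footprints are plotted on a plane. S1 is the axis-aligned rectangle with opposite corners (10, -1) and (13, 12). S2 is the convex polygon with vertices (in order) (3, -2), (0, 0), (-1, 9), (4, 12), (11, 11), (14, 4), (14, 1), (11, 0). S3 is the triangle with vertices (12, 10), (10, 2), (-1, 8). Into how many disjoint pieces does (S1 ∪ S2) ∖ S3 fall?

(S1 ∪ S2) ∖ S3 is a single connected region.

1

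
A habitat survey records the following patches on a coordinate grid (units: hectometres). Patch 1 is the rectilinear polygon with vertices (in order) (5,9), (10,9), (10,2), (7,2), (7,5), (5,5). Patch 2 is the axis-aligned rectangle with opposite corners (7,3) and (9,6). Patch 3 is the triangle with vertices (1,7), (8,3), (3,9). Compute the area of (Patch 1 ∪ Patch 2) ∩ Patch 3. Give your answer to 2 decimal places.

|Patch 1 ∪ Patch 2| = 29.
|(Patch 1 ∪ Patch 2) ∩ Patch 3| = 1.38.

1.38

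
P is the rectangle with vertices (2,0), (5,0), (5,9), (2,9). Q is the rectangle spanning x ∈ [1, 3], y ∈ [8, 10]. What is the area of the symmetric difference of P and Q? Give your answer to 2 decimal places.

|P∩Q|: x∈[2,3], y∈[8,9] → 1·1 = 1.
|P △ Q| = |P| + |Q| − 2·|P∩Q| = 27 + 4 − 2 = 29.00.

29.00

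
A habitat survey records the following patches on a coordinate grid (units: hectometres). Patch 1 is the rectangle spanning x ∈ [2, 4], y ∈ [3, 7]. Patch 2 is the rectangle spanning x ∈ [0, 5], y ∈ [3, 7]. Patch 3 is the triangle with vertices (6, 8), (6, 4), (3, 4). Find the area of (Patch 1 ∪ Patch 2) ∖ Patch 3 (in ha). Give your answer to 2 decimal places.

|Patch 1 ∪ Patch 2| = 20.
|(Patch 1 ∪ Patch 2) ∩ Patch 3| = 2.6667.
|(Patch 1 ∪ Patch 2) ∖ Patch 3| = 20 − 2.6667 = 17.33.

17.33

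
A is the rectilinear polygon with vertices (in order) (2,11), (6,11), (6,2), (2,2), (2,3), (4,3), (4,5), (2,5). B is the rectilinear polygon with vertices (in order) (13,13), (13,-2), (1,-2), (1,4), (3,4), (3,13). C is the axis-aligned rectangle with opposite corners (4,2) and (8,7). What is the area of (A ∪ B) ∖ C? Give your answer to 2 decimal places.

|A ∪ B| = 168.
|(A ∪ B) ∩ C| = 20.
|(A ∪ B) ∖ C| = 168 − 20 = 148.00.

148.00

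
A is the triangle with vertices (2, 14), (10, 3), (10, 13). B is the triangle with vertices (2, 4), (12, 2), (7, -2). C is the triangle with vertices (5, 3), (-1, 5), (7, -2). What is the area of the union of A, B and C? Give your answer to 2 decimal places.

By inclusion–exclusion:
Individual areas: |A| = 40, |B| = 25, |C| = 13.
|A∩B| = 0.
|A∩C| = 0.
|B∩C| = 6.5.
|A∩B∩C| = 0.
|A ∪ B ∪ C| = 78 − 6.5 + 0 = 71.50.

71.50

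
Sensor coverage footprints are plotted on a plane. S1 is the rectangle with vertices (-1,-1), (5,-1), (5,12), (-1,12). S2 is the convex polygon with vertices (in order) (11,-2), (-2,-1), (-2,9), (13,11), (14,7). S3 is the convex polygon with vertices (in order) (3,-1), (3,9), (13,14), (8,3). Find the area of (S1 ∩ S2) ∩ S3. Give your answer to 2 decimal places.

The region (S1 ∩ S2) ∩ S3 is the polygon with vertices (5,9.933), (5,0.6), (3,-1), (3,9), (4.818,9.909).
By the shoelace formula its area is 19.39.

19.39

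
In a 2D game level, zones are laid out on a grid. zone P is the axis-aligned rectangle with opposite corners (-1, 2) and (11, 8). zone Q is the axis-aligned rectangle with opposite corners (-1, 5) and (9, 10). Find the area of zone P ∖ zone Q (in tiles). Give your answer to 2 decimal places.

42.00

|zone P∩zone Q|: x∈[-1,9], y∈[5,8] → 10·3 = 30.
|zone P| = 72.
|zone P ∖ zone Q| = |zone P| − |zone P∩zone Q| = 72 − 30 = 42.00.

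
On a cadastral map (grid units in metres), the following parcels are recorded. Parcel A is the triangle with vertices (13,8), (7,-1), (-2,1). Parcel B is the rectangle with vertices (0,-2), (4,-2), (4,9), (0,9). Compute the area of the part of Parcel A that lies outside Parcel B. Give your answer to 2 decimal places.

35.48

|Parcel A| = 46.5, |Parcel A∩Parcel B| = 11.0222.
|Parcel A ∖ Parcel B| = |Parcel A| − |Parcel A∩Parcel B| = 46.5 − 11.0222 = 35.48.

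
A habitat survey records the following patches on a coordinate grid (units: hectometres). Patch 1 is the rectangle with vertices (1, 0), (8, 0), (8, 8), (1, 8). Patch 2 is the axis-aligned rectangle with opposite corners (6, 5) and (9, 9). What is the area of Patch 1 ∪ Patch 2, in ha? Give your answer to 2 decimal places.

62.00

By inclusion–exclusion:
Individual areas: |Patch 1| = 56, |Patch 2| = 12.
|Patch 1∩Patch 2|: x∈[6,8], y∈[5,8] → 2·3 = 6.
|Patch 1 ∪ Patch 2| = 68 − 6 = 62.00.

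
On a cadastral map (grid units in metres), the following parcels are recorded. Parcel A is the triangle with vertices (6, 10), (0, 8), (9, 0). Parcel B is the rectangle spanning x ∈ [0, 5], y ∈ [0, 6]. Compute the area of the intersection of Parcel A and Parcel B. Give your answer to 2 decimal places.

3.36

The intersection is the polygon with vertices (2.25,6), (5,6), (5,3.556).
By the shoelace formula its area is 3.36.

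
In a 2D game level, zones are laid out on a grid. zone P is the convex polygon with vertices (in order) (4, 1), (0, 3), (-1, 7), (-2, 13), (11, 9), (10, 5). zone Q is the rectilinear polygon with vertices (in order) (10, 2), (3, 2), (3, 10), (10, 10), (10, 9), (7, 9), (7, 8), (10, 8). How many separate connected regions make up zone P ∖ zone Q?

zone P ∖ zone Q splits into 2 disjoint pieces (area 44.375, area 5.1538).

2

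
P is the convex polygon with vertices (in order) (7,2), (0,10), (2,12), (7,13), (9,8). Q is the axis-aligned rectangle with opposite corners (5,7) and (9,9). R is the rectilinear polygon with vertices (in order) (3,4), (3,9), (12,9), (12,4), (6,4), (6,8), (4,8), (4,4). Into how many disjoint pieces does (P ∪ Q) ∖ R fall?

(P ∪ Q) ∖ R splits into 2 disjoint pieces (area 26.8429, area 9.5238).

2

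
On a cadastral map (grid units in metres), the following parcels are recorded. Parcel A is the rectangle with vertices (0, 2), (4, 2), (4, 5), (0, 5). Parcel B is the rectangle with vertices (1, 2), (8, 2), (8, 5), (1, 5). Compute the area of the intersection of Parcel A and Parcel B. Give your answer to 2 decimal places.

9.00

|Parcel A∩Parcel B|: x∈[1,4], y∈[2,5] → 3·3 = 9.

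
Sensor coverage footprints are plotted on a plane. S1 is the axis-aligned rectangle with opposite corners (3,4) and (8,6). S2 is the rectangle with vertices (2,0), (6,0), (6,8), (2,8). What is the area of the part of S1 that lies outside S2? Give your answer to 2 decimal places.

4.00

|S1∩S2|: x∈[3,6], y∈[4,6] → 3·2 = 6.
|S1| = 10.
|S1 ∖ S2| = |S1| − |S1∩S2| = 10 − 6 = 4.00.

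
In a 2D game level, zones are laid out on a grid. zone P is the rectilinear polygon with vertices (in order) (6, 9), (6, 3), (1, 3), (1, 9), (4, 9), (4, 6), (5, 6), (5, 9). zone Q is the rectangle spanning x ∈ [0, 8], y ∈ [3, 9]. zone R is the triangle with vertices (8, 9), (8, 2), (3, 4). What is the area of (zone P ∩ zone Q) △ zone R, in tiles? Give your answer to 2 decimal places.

|zone P ∩ zone Q| = 27.
|(zone P ∩ zone Q) ∩ zone R| = 6.25.
|(zone P ∩ zone Q) △ zone R| = 27 + 17.5 − 12.5 = 32.00.

32.00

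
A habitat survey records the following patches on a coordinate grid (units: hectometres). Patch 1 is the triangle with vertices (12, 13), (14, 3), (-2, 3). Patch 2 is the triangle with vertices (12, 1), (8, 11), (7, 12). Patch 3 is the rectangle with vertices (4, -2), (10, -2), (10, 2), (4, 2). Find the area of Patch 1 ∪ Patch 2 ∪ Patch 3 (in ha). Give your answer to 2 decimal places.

By inclusion–exclusion:
Individual areas: |Patch 1| = 80, |Patch 2| = 3, |Patch 3| = 24.
|Patch 1∩Patch 2| = 2.1968.
|Patch 1∩Patch 3| = 0.
|Patch 2∩Patch 3| = 0.
|Patch 1∩Patch 2∩Patch 3| = 0.
|Patch 1 ∪ Patch 2 ∪ Patch 3| = 107 − 2.1968 + 0 = 104.80.

104.80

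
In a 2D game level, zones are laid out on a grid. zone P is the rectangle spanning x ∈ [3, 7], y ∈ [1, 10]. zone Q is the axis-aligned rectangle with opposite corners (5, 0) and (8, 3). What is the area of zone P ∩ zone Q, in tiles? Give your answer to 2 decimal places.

4.00

|zone P∩zone Q|: x∈[5,7], y∈[1,3] → 2·2 = 4.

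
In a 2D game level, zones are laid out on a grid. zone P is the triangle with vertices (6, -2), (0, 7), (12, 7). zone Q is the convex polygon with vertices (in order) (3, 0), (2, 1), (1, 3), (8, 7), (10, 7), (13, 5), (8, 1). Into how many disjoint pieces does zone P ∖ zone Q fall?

3

zone P ∖ zone Q splits into 3 disjoint pieces (area 4.5882, area 13.2414, area 0.9231).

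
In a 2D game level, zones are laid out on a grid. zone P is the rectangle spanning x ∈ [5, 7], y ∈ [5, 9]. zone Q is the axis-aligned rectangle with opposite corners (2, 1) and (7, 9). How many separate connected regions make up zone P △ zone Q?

zone P △ zone Q is a single connected region.

1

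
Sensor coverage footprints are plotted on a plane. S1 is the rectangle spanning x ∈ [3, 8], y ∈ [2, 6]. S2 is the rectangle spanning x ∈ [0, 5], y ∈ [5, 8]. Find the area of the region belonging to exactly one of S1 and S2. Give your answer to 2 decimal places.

31.00

|S1∩S2|: x∈[3,5], y∈[5,6] → 2·1 = 2.
|S1 △ S2| = |S1| + |S2| − 2·|S1∩S2| = 20 + 15 − 4 = 31.00.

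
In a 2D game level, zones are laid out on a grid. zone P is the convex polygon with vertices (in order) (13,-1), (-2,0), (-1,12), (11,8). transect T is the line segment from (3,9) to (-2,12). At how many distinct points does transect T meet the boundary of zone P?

The segment meets the boundary at (-1.048,11.429).

1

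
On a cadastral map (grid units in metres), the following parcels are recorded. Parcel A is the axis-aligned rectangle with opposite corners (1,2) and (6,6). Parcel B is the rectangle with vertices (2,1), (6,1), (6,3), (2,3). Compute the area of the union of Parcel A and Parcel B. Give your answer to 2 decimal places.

24.00

By inclusion–exclusion:
Individual areas: |Parcel A| = 20, |Parcel B| = 8.
|Parcel A∩Parcel B|: x∈[2,6], y∈[2,3] → 4·1 = 4.
|Parcel A ∪ Parcel B| = 28 − 4 = 24.00.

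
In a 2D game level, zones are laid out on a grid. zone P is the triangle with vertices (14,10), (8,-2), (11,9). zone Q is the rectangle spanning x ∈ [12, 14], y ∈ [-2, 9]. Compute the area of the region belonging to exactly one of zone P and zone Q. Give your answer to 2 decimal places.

32.50

|zone P| = 15, |zone Q| = 22, |zone P∩zone Q| = 2.25.
|zone P △ zone Q| = |zone P| + |zone Q| − 2·|zone P∩zone Q| = 15 + 22 − 4.5 = 32.50.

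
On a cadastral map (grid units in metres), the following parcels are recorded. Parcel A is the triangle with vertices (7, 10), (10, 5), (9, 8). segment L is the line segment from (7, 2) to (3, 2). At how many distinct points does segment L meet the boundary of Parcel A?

The segment lies entirely outside Parcel A and never meets its boundary.

0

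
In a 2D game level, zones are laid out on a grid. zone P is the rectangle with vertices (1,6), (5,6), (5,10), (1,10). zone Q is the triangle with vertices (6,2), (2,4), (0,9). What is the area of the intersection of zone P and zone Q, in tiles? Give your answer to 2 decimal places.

The intersection is the polygon with vertices (1,7.833), (2.571,6), (1.2,6), (1,6.5).
By the shoelace formula its area is 1.39.

1.39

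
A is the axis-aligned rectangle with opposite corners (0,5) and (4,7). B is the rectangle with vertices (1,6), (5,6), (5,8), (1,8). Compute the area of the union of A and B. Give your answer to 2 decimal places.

By inclusion–exclusion:
Individual areas: |A| = 8, |B| = 8.
|A∩B|: x∈[1,4], y∈[6,7] → 3·1 = 3.
|A ∪ B| = 16 − 3 = 13.00.

13.00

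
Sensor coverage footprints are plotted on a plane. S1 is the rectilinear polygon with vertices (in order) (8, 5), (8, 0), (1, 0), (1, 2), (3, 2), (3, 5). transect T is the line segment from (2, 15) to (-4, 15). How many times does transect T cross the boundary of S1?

The segment lies entirely outside S1 and never meets its boundary.

0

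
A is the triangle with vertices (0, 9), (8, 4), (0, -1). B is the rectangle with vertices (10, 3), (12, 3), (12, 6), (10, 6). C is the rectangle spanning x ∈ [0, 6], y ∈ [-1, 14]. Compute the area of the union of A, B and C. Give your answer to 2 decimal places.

98.50

By inclusion–exclusion:
Individual areas: |A| = 40, |B| = 6, |C| = 90.
|A∩B| = 0.
|A∩C| = 37.5.
|B∩C| = 0 (no overlap).
|A∩B∩C| = 0.
|A ∪ B ∪ C| = 136 − 37.5 + 0 = 98.50.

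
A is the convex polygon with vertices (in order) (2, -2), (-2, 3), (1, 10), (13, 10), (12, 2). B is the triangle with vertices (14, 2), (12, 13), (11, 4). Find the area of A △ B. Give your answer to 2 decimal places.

|A| = 131.5, |B| = 14.5, |A∩B| = 7.8941.
|A △ B| = |A| + |B| − 2·|A∩B| = 131.5 + 14.5 − 15.7881 = 130.21.

130.21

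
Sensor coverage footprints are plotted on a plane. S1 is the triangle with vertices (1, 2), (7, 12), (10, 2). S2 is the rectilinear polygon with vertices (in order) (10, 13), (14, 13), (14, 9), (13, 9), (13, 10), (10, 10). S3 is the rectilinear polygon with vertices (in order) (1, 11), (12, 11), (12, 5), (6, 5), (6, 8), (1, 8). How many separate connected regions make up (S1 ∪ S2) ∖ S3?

3

(S1 ∪ S2) ∖ S3 splits into 3 disjoint pieces (area 0.45, area 29.85, area 11).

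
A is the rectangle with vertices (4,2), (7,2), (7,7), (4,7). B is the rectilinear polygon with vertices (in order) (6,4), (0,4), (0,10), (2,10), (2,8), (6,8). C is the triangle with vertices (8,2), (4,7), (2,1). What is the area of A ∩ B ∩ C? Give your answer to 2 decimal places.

The intersection is the polygon with vertices (6,4), (4,4), (4,7), (6,4.5).
By the shoelace formula its area is 3.50.

3.50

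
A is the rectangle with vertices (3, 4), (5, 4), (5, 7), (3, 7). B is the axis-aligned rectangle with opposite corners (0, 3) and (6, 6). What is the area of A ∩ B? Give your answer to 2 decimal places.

|A∩B|: x∈[3,5], y∈[4,6] → 2·2 = 4.

4.00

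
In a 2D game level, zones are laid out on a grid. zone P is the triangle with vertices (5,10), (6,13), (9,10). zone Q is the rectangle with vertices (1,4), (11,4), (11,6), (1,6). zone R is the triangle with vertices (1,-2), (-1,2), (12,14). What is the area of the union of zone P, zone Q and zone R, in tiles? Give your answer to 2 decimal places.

By inclusion–exclusion:
Individual areas: |zone P| = 6, |zone Q| = 20, |zone R| = 38.
|zone P∩zone Q| = 0.
|zone P∩zone R| = 0.4267.
|zone Q∩zone R| = 7.125.
|zone P∩zone Q∩zone R| = 0.
|zone P ∪ zone Q ∪ zone R| = 64 − 7.5517 + 0 = 56.45.

56.45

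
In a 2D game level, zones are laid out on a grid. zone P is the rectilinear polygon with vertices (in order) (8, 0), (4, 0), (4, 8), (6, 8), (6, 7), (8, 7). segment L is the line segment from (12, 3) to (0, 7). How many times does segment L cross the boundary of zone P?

The segment meets the boundary at (4,5.667), (8,4.333).

2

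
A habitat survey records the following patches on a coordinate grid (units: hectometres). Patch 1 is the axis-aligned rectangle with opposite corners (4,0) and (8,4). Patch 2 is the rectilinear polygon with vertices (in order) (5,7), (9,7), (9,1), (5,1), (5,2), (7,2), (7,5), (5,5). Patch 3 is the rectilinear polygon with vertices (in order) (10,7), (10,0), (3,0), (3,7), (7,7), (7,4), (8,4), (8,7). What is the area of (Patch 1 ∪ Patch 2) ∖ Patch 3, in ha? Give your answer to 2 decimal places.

3.00

|Patch 1 ∪ Patch 2| = 29.
|(Patch 1 ∪ Patch 2) ∩ Patch 3| = 26.
|(Patch 1 ∪ Patch 2) ∖ Patch 3| = 29 − 26 = 3.00.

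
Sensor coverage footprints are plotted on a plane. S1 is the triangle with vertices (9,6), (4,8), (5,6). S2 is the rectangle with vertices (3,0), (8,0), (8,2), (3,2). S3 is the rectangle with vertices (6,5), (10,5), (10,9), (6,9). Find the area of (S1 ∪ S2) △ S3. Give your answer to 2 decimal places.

26.40

|S1 ∪ S2| = 14.
|(S1 ∪ S2) ∩ S3| = 1.8.
|(S1 ∪ S2) △ S3| = 14 + 16 − 3.6 = 26.40.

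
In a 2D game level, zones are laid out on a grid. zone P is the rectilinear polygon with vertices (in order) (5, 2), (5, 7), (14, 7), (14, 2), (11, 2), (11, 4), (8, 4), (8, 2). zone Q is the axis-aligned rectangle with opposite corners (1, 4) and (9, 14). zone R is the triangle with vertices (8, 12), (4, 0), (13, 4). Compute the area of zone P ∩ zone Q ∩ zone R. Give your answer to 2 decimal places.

The intersection is the polygon with vertices (9,7), (9,4), (8,4), (5.333,4), (6.333,7).
By the shoelace formula its area is 9.50.

9.50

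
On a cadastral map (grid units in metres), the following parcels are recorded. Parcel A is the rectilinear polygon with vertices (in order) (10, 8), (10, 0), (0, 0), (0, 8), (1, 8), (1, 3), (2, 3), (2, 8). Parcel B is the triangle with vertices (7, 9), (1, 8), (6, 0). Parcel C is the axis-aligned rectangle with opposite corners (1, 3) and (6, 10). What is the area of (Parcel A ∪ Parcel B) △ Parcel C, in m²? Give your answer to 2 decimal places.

|Parcel A ∪ Parcel B| = 78.7444.
|(Parcel A ∪ Parcel B) ∩ Parcel C| = 22.8833.
|(Parcel A ∪ Parcel B) △ Parcel C| = 78.7444 + 35 − 45.7667 = 67.98.

67.98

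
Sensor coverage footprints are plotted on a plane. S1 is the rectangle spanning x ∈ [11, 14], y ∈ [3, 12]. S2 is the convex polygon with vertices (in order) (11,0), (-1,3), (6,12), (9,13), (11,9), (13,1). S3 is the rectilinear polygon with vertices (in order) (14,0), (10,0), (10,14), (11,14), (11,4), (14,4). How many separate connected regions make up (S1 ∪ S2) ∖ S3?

(S1 ∪ S2) ∖ S3 splits into 2 disjoint pieces (area 24, area 84.125).

2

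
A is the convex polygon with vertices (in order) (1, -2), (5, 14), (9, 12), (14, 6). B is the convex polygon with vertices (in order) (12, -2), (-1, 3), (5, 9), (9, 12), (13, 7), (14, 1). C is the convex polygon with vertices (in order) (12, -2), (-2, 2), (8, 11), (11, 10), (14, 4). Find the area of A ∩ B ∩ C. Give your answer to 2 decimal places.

67.76

The intersection is the polygon with vertices (11.667,8.667), (13.235,5.529), (5.231,0.604), (1.965,1.86), (3.161,6.645), (8,11), (10.454,10.182).
By the shoelace formula its area is 67.76.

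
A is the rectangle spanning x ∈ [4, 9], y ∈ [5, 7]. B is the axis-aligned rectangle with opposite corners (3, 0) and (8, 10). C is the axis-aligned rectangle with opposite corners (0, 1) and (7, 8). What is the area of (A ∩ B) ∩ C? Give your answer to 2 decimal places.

6.00

The region (A ∩ B) ∩ C is the polygon with vertices (4,7), (7,7), (7,5), (4,5).
By the shoelace formula its area is 6.00.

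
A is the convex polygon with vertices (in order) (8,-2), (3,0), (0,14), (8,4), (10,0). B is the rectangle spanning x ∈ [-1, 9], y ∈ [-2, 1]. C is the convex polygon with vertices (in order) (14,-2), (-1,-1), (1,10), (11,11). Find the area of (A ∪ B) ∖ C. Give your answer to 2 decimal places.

|A ∪ B| = 79.3929.
|(A ∪ B) ∩ C| = 67.8752.
|(A ∪ B) ∖ C| = 79.3929 − 67.8752 = 11.52.

11.52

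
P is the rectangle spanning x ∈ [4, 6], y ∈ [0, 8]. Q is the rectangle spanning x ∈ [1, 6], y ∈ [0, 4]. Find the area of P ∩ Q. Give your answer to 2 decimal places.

8.00

|P∩Q|: x∈[4,6], y∈[0,4] → 2·4 = 8.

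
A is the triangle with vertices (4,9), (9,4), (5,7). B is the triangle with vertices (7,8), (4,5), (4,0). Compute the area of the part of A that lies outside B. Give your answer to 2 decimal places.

|A| = 2.5, |A∩B| = 0.4165.
|A ∖ B| = |A| − |A∩B| = 2.5 − 0.4165 = 2.08.

2.08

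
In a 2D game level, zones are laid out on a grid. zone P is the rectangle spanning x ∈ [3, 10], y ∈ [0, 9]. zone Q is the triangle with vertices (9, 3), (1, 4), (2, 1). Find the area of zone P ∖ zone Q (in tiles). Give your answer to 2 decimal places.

|zone P| = 63, |zone P∩zone Q| = 7.3929.
|zone P ∖ zone Q| = |zone P| − |zone P∩zone Q| = 63 − 7.3929 = 55.61.

55.61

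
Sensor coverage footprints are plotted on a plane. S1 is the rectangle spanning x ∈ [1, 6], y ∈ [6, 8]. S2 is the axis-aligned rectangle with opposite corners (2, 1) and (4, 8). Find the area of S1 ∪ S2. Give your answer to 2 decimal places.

By inclusion–exclusion:
Individual areas: |S1| = 10, |S2| = 14.
|S1∩S2|: x∈[2,4], y∈[6,8] → 2·2 = 4.
|S1 ∪ S2| = 24 − 4 = 20.00.

20.00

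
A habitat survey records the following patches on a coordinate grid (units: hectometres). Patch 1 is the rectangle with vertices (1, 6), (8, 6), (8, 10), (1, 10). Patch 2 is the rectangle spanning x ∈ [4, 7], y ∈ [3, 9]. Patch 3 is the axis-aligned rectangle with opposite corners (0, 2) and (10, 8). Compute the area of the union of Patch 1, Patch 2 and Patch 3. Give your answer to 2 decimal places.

74.00

By inclusion–exclusion:
Individual areas: |Patch 1| = 28, |Patch 2| = 18, |Patch 3| = 60.
|Patch 1∩Patch 2|: x∈[4,7], y∈[6,9] → 3·3 = 9.
|Patch 1∩Patch 3|: x∈[1,8], y∈[6,8] → 7·2 = 14.
|Patch 2∩Patch 3|: x∈[4,7], y∈[3,8] → 3·5 = 15.
|Patch 1∩Patch 2∩Patch 3| = 6.
|Patch 1 ∪ Patch 2 ∪ Patch 3| = 106 − 38 + 6 = 74.00.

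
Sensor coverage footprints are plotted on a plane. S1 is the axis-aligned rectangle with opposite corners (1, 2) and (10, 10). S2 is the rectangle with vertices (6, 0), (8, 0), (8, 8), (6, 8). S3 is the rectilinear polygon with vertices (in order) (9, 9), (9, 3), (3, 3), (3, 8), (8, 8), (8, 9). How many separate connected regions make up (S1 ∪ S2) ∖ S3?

1

(S1 ∪ S2) ∖ S3 is a single connected region.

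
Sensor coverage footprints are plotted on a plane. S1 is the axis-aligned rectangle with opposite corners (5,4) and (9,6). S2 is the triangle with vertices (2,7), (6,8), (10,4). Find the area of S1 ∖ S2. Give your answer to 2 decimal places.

5.00

|S1| = 8, |S1∩S2| = 3.
|S1 ∖ S2| = |S1| − |S1∩S2| = 8 − 3 = 5.00.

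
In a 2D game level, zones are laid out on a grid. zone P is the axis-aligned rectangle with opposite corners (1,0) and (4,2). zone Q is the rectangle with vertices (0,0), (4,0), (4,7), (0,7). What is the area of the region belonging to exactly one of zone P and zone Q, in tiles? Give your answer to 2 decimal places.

|zone P∩zone Q|: x∈[1,4], y∈[0,2] → 3·2 = 6.
|zone P △ zone Q| = |zone P| + |zone Q| − 2·|zone P∩zone Q| = 6 + 28 − 12 = 22.00.

22.00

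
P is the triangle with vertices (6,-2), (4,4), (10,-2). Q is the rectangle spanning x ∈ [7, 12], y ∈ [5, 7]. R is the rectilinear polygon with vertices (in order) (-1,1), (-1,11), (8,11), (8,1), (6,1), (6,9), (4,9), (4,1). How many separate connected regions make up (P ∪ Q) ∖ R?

(P ∪ Q) ∖ R splits into 2 disjoint pieces (area 11.5, area 8).

2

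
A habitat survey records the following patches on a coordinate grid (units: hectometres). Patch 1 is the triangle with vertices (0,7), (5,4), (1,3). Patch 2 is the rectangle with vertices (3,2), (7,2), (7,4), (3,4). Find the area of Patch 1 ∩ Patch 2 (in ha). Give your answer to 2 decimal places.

0.50

The intersection is the polygon with vertices (3,3.5), (3,4), (5,4).
By the shoelace formula its area is 0.50.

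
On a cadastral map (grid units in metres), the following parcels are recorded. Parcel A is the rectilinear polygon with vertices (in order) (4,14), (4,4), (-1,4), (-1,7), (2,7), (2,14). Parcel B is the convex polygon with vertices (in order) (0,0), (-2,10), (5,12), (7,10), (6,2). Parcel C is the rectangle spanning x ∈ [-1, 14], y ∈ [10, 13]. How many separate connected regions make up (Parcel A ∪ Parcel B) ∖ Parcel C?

(Parcel A ∪ Parcel B) ∖ Parcel C splits into 2 disjoint pieces (area 68.2429, area 2).

2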